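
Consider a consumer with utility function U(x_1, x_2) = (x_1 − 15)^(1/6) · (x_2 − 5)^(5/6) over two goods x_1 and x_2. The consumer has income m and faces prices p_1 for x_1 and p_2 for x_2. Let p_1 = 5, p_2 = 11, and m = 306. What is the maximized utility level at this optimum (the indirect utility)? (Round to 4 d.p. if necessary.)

V = 11.6282

MRS = (1/5)·(x_2−5)/(x_1−15). Tangency with p_1/p_2 gives x_2−5 = 5·(p_1/p_2)·(x_1−15).
Substituting into the budget: x_1* = 15 + 1/6·(m − 15·p_1 − 5·p_2)/p_1, and x_2* = 5 + 5/6·(…)/p_2.
Discretionary income = 306 − 15·5 − 5·11 = 176; x_1* = 15 + 1/6·176/5 = 20.8667; x_2* = 5 + 5/6·176/11 = 18.3333.
Utility at the optimum: U(20.8667, 18.3333) = 11.6282.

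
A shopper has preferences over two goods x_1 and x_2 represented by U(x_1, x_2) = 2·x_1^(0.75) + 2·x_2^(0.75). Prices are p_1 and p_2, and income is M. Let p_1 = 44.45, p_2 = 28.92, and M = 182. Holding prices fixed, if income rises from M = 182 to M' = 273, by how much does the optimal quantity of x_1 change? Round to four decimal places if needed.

Numerically x_2/x_1 = 5.580767, so x_1* = 182/(44.45 + 28.92·5.580767) = 0.8842.
At M' = 273: x_1* = 1.3262. Change: 1.3262 − 0.8842 = 0.4421.

Δx_1* = 0.4421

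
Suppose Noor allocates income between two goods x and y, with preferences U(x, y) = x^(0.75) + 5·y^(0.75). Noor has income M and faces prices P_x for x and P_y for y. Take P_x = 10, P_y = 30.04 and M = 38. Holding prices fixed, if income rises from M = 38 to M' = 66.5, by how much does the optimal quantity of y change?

Δy* = 0.9093

From the CES first-order condition, (1/5)·(y/x)^(0.25) = P_x/P_y.
Hence y/x = (5·P_x/P_y)^(1/(0.25)), i.e. raised to the 4 power.
With the ratio pinned down, the budget gives x* = M/(P_x + P_y·(y/x)) and y* = (y/x)·x*.
Numerically y/x = 7.675034, so x* = 38/(10 + 30.04·7.675034) = 0.158 and y* = 7.675034·0.158 = 1.2124.
At M' = 66.5: y* = 2.1217. Change: 2.1217 − 1.2124 = 0.9093.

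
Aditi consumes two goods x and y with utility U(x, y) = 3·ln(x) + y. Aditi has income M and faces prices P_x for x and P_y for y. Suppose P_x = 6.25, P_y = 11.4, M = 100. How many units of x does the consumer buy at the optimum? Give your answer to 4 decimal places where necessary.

MU_x = 3/x, MU_y = 1. Tangency: 3/x = P_x/P_y.
So x*(P_x,P_y) = 3·P_y/P_x, independent of income; and y* = (M − 3·P_y)/P_y.
At the given prices: x* = 3·11.4/6.25 = 5.472.

x* = 5.472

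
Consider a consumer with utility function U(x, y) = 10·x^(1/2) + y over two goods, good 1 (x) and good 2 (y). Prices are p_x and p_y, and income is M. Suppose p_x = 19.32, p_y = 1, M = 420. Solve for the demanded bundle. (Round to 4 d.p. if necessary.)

x* = 0.067, y* = 418.706

Utility is quasi-linear in y; the FOC for x is 5/√x = p_x/p_y.
Solve: √x = 5·p_y/p_x, so x*(p_x,p_y) = (5·p_y/p_x)², and y* = (M − p_x·x*)/p_y.
Plugging in: x* = (5·1/19.32)² = 0.067, y* = 418.706.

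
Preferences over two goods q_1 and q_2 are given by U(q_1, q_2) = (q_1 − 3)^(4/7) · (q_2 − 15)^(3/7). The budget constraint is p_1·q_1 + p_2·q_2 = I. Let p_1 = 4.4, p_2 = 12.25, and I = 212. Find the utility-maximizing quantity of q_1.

q_1* = 4.9545

Let q_1' = q_1−3, q_2' = q_2−15. MRS = (4/3)·q_2'/q_1' = p_1/p_2.
Substituting into the budget: q_1* = 3 + 4/7·(I − 3·p_1 − 15·p_2)/p_1, and q_2* = 15 + 3/7·(…)/p_2.
Discretionary income = 212 − 3·4.4 − 15·12.25 = 15.05; q_1* = 3 + 4/7·15.05/4.4 = 4.9545.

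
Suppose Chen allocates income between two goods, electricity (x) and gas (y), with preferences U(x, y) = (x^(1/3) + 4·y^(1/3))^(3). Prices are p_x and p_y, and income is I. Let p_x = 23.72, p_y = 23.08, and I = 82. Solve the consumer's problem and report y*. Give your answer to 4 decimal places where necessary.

Numerically y/x = 8.335052, so x* = 82/(23.72 + 23.08·8.335052) = 0.3795 and y* = 8.335052·0.3795 = 3.1629.

y* = 3.1629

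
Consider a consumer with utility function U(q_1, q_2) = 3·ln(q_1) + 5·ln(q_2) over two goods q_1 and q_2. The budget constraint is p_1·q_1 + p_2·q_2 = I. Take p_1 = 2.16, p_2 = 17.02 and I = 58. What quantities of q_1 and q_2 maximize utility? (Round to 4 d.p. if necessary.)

q_1* = 10.0694, q_2* = 2.1298

Demand: q_1*(p_1,p_2,I) = 0.375·I/p_1 and q_2* = 0.625·I/p_2.
At p_1=2.16, p_2=17.02, I=58: q_1* = 0.375·58/2.16 = 10.0694, q_2* = 2.1298.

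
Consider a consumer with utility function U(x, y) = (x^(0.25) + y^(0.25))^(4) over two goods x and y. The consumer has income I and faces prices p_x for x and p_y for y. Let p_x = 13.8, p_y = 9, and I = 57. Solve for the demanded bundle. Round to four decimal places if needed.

MRS = MU_x/MU_y = (y/x)^(0.75). Set equal to p_x/p_y.
Hence y/x = (p_x/p_y)^(1/(0.75)), i.e. raised to the 4/3 power.
Substitute y = (y/x)·x into the budget: x* = I/(p_x + p_y·(y/x)).
Numerically y/x = 1.768135, so x* = 57/(13.8 + 9·1.768135) = 1.9183 and y* = 1.768135·1.9183 = 3.3919.

x* = 1.9183, y* = 3.3919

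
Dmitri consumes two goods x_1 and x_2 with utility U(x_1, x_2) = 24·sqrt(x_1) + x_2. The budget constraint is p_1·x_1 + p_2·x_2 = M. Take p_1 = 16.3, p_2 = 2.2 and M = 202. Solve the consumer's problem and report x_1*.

x_1* = 2.6232

MU_x_1 = 12/√x_1, MU_x_2 = 1. Tangency: 12/√x_1 = p_1/p_2.
Solve: √x_1 = 12·p_2/p_1, so x_1*(p_1,p_2) = (12·p_2/p_1)², and x_2* = (M − p_1·x_1*)/p_2.
Plugging in: x_1* = (12·2.2/16.3)² = 2.6232.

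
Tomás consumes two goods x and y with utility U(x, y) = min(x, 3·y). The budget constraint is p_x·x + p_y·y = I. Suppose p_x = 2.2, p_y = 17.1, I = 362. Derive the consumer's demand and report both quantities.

x* = 45.8228, y* = 15.2743

Leontief preferences: the optimum is at the kink where x/3 = y/1, i.e. y = (1/3)·x.
Budget: p_x·x + p_y·(1/3)·x = I, so (3·p_x + p_y)·x = 3·I.
Demand: x*(p_x,p_y,I) = 3·I/(3·p_x + p_y), y* = I/(3·p_x + p_y).
Here 3·2.2 + 17.1 = 23.7, giving x* = 45.8228 and y* = 15.2743.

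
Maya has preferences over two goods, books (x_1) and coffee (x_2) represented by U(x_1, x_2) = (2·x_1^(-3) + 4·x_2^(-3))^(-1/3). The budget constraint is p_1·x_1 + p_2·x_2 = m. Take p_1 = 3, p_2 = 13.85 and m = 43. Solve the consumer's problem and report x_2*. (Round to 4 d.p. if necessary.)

x_2* = 2.4504

MU_x_1 ∝ 2·x_1^(-4), MU_x_2 ∝ 4·x_2^(-4), so MRS = (1/2)·(x_2/x_1)^(4) = p_1/p_2.
Solve for the ratio: x_2/x_1 = [2·p_1/p_2]^(0.25).
Substitute x_2 = (x_2/x_1)·x_1 into the budget: x_1* = m/(p_1 + p_2·(x_2/x_1)).
Numerically x_2/x_1 = 0.811289, so x_1* = 43/(3 + 13.85·0.811289) = 3.0204 and x_2* = 0.811289·3.0204 = 2.4504.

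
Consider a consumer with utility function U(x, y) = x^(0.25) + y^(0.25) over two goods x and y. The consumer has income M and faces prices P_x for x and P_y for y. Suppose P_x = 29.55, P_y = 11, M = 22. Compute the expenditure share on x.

MU_x ∝ x^(-0.75), MU_y ∝ y^(-0.75), so MRS = (y/x)^(0.75) = P_x/P_y.
Hence y/x = (P_x/P_y)^(1/(0.75)), i.e. raised to the 4/3 power.
With the ratio pinned down, the budget gives x* = M/(P_x + P_y·(y/x)) and y* = (y/x)·x*.
Numerically y/x = 3.734391, so x* = 22/(29.55 + 11·3.734391) = 0.3115 and y* = 3.734391·0.3115 = 1.1632.
Expenditure on x: 29.55·0.3115 = 9.2045; share = 0.4184.

share on x = 0.4184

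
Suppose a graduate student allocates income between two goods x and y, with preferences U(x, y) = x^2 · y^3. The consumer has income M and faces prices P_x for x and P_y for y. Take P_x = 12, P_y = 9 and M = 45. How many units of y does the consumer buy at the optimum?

y* = 3

MU_x/MU_y = (2·y)/(3·x); tangency sets this equal to P_x/P_y.
So 2·P_y·y = 3·P_x·x; combined with the budget, a share 0.4 of income goes to x.
Demand: x*(P_x,P_y,M) = 0.4·M/P_x and y* = 0.6·M/P_y.
At P_x=12, P_y=9, M=45: y* = 0.6·45/9 = 3.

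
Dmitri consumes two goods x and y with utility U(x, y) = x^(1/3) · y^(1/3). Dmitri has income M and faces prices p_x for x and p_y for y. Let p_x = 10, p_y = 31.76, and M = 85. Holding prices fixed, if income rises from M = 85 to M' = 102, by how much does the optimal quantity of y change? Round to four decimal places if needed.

Tangency: MRS = y/x = p_x/p_y.
Rearranging, p_y·y = p_x·x. Substituting into the budget gives p_x·x·(1 + 1) = M.
Demand: x*(p_x,p_y,M) = 0.5·M/p_x and y* = 0.5·M/p_y.
At p_x=10, p_y=31.76, M=85: y* = 0.5·85/31.76 = 1.3382.
At M' = 102: y* = 1.6058. Change: 1.6058 − 1.3382 = 0.2676.

Δy* = 0.2676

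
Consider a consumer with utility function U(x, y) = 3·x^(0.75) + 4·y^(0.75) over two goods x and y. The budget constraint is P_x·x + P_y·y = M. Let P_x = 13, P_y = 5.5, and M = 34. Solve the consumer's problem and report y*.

y* = 6.0372

Substitute y = (y/x)·x into the budget: x* = M/(P_x + P_y·(y/x)).
Numerically y/x = 98.645573, so x* = 34/(13 + 5.5·98.645573) = 0.0612 and y* = 98.645573·0.0612 = 6.0372.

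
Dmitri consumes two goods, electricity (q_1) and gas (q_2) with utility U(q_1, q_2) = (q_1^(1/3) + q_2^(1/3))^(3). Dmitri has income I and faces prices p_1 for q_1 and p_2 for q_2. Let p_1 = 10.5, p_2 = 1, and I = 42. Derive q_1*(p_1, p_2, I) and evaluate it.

With the ratio pinned down, the budget gives q_1* = I/(p_1 + p_2·(q_2/q_1)) and q_2* = (q_2/q_1)·q_1*.
Numerically q_2/q_1 = 34.023889, so q_1* = 42/(10.5 + 1·34.023889) = 0.9433.

q_1* = 0.9433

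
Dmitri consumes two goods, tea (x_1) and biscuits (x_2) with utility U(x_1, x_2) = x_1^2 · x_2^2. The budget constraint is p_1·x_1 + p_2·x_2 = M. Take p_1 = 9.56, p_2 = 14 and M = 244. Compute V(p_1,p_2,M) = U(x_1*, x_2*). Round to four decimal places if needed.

V = 12367.0884

MU_x_1/MU_x_2 = (2·x_2)/(2·x_1); tangency sets this equal to p_1/p_2.
Rearranging, p_2·x_2 = p_1·x_1. Substituting into the budget gives p_1·x_1·(1 + 1) = M.
Demand: x_1*(p_1,p_2,M) = 0.5·M/p_1 and x_2* = 0.5·M/p_2.
At p_1=9.56, p_2=14, M=244: x_1* = 0.5·244/9.56 = 12.7615, x_2* = 8.7143.
Utility at the optimum: U(12.7615, 8.7143) = 12367.0884.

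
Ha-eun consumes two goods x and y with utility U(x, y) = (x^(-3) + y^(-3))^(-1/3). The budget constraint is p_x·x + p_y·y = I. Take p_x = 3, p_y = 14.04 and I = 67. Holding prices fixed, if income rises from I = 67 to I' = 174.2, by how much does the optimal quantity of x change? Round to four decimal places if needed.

With the ratio pinned down, the budget gives x* = I/(p_x + p_y·(y/x)) and y* = (y/x)·x*.
Numerically y/x = 0.67989, so x* = 67/(3 + 14.04·0.67989) = 5.3405.
At I' = 174.2: x* = 13.8853. Change: 13.8853 − 5.3405 = 8.5448.

Δx* = 8.5448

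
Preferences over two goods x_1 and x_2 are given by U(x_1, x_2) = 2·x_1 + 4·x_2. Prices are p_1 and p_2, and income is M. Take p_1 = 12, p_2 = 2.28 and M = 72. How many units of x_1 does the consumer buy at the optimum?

x_1* = 0

Linear utility — the consumer picks whichever good has higher MU/price: 2/12 = 0.1667 vs 4/2.28 = 1.7544.
x_2 gives more utility per dollar, so spend all income on x_2: x_2* = M/p_2, x_1* = 0.
Numerically: x_1* = 0, x_2* = 31.5789.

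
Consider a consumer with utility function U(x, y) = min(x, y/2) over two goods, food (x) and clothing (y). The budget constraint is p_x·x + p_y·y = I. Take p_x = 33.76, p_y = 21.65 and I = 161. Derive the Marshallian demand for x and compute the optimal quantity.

x* = 2.0893

Demand: x*(p_x,p_y,I) = I/(p_x + 2·p_y), y* = 2·I/(p_x + 2·p_y).
Here 33.76 + 2·21.65 = 77.06, giving x* = 2.0893.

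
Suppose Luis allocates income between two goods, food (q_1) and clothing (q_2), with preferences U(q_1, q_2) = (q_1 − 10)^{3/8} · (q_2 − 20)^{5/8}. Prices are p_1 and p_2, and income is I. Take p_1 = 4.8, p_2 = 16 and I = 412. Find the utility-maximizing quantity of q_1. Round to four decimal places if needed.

q_1* = 13.4375

Let q_1' = q_1−10, q_2' = q_2−20. MRS = (3/5)·q_2'/q_1' = p_1/p_2.
After buying the subsistence bundle (10, 20), a share 0.375 of the remaining income goes to q_1: q_1* = 10 + 0.375·(I − 10p_1 − 20p_2)/p_1.
Discretionary income = 412 − 10·4.8 − 20·16 = 44; q_1* = 10 + 0.375·44/4.8 = 13.4375.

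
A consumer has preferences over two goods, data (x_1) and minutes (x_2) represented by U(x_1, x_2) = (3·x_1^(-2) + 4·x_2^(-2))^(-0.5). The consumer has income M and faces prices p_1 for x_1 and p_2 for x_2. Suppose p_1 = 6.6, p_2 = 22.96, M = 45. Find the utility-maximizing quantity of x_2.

With the ratio pinned down, the budget gives x_1* = M/(p_1 + p_2·(x_2/x_1)) and x_2* = (x_2/x_1)·x_1*.
Numerically x_2/x_1 = 0.726391, so x_1* = 45/(6.6 + 22.96·0.726391) = 1.9332 and x_2* = 0.726391·1.9332 = 1.4042.

x_2* = 1.4042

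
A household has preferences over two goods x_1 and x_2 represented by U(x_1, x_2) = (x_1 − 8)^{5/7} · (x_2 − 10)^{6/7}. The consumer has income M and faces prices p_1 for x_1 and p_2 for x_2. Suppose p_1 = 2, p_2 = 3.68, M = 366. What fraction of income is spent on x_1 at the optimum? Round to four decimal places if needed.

This is Cobb-Douglas in (x_1−8, x_2−10): tangency gives 5/7·p_2·(x_2−10) = 6/7·p_1·(x_1−8).
Substituting into the budget: x_1* = 8 + 5/11·(M − 8·p_1 − 10·p_2)/p_1, and x_2* = 10 + 6/11·(…)/p_2.
Discretionary income = 366 − 8·2 − 10·3.68 = 313.2; x_1* = 8 + 5/11·313.2/2 = 79.1818; x_2* = 10 + 6/11·313.2/3.68 = 56.4229.
Expenditure on x_1: 2·79.1818 = 158.3636; share = 0.4327.

share on x_1 = 0.4327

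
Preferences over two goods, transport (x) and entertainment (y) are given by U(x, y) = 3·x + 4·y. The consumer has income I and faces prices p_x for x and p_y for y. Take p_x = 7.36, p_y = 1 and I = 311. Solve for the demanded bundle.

x* = 0, y* = 311

Linear utility — the consumer picks whichever good has higher MU/price: 3/7.36 = 0.4076 vs 4/1 = 4.
y gives more utility per dollar, so spend all income on y: y* = I/p_y, x* = 0.
Numerically: x* = 0, y* = 311.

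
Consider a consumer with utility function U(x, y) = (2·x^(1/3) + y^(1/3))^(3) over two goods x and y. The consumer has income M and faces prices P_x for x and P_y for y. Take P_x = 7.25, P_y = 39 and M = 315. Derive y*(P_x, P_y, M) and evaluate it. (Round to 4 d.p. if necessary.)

y* = 1.0684

MRS = MU_x/MU_y = 2·(y/x)^(2/3). Set equal to P_x/P_y.
Solve for the ratio: y/x = [(1/2)·P_x/P_y]^(1.5).
Substitute y = (y/x)·x into the budget: x* = M/(P_x + P_y·(y/x)).
Numerically y/x = 0.028338, so x* = 315/(7.25 + 39·0.028338) = 37.7012 and y* = 0.028338·37.7012 = 1.0684.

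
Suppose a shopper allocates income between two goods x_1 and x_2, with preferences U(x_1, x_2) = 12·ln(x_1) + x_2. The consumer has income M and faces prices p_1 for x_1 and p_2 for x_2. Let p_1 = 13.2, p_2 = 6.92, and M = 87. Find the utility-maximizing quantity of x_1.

So x_1*(p_1,p_2) = 12·p_2/p_1, independent of income; and x_2* = (M − 12·p_2)/p_2.
At the given prices: x_1* = 12·6.92/13.2 = 6.2909.

x_1* = 6.2909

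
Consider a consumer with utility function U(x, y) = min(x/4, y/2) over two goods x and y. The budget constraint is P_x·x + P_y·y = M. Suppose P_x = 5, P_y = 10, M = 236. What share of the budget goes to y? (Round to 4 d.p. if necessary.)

share on y = 0.5

Demand: x*(P_x,P_y,M) = 4·M/(4·P_x + 2·P_y), y* = 2·M/(4·P_x + 2·P_y).
Here 4·5 + 2·10 = 40, giving x* = 23.6 and y* = 11.8.
Expenditure on y: 10·11.8 = 118; share = 0.5.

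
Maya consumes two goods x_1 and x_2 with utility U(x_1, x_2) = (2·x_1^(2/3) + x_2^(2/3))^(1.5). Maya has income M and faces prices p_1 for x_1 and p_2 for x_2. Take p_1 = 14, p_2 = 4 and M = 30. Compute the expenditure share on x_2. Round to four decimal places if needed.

Substitute x_2 = (x_2/x_1)·x_1 into the budget: x_1* = M/(p_1 + p_2·(x_2/x_1)).
Numerically x_2/x_1 = 5.359375, so x_1* = 30/(14 + 4·5.359375) = 0.8466 and x_2* = 5.359375·0.8466 = 4.537.
Expenditure on x_2: 4·4.537 = 18.1481; share = 0.6049.

share on x_2 = 0.6049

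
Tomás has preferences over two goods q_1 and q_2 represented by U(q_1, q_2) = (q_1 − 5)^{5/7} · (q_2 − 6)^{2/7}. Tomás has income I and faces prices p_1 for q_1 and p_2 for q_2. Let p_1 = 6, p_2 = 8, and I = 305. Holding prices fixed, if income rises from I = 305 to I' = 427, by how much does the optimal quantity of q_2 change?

Δq_2* = 4.3571

MRS = (5/2)·(q_2−6)/(q_1−5). Tangency with p_1/p_2 gives q_2−6 = (2/5)·(p_1/p_2)·(q_1−5).
Substituting into the budget: q_1* = 5 + 5/7·(I − 5·p_1 − 6·p_2)/p_1, and q_2* = 6 + 2/7·(…)/p_2.
Discretionary income = 305 − 5·6 − 6·8 = 227; q_2* = 6 + 2/7·227/8 = 14.1071.
At I' = 427: q_2* = 18.4643. Change: 18.4643 − 14.1071 = 4.3571.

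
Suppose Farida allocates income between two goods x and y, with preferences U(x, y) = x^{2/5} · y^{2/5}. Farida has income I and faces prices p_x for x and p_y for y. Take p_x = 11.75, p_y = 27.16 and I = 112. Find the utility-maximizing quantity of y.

Tangency: MRS = y/x = p_x/p_y.
Rearranging, p_y·y = p_x·x. Substituting into the budget gives p_x·x·(1 + 1) = I.
Demand: x*(p_x,p_y,I) = 0.5·I/p_x and y* = 0.5·I/p_y.
At p_x=11.75, p_y=27.16, I=112: y* = 0.5·112/27.16 = 2.0619.

y* = 2.0619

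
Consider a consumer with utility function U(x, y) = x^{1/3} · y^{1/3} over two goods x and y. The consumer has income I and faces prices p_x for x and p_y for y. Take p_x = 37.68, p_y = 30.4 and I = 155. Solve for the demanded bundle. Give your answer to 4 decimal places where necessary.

Demand: x*(p_x,p_y,I) = 0.5·I/p_x and y* = 0.5·I/p_y.
At p_x=37.68, p_y=30.4, I=155: x* = 0.5·155/37.68 = 2.0568, y* = 2.5493.

x* = 2.0568, y* = 2.5493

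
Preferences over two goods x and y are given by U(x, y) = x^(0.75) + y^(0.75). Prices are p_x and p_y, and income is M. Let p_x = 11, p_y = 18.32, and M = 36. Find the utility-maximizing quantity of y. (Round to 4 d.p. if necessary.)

y* = 0.3497

MRS = MU_x/MU_y = (y/x)^(0.25). Set equal to p_x/p_y.
Hence y/x = (p_x/p_y)^(1/(0.25)), i.e. raised to the 4 power.
Substitute y = (y/x)·x into the budget: x* = M/(p_x + p_y·(y/x)).
Numerically y/x = 0.129978, so x* = 36/(11 + 18.32·0.129978) = 2.6903 and y* = 0.129978·2.6903 = 0.3497.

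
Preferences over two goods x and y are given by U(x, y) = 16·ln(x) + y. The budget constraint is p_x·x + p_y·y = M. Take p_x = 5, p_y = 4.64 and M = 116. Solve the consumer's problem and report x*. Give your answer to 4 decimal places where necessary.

x* = 14.848

MU_x = 16/x, MU_y = 1. Tangency: 16/x = p_x/p_y.
So x*(p_x,p_y) = 16·p_y/p_x, independent of income; and y* = (M − 16·p_y)/p_y.
At the given prices: x* = 16·4.64/5 = 14.848.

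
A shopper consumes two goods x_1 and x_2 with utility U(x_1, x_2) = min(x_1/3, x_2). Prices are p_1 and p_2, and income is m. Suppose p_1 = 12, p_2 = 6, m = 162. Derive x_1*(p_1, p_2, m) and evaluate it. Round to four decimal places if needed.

Leontief preferences: the optimum is at the kink where x_1/3 = x_2/1, i.e. x_2 = (1/3)·x_1.
Budget: p_1·x_1 + p_2·(1/3)·x_1 = m, so (3·p_1 + p_2)·x_1 = 3·m.
Demand: x_1*(p_1,p_2,m) = 3·m/(3·p_1 + p_2), x_2* = m/(3·p_1 + p_2).
Here 3·12 + 6 = 42, giving x_1* = 11.5714.

x_1* = 11.5714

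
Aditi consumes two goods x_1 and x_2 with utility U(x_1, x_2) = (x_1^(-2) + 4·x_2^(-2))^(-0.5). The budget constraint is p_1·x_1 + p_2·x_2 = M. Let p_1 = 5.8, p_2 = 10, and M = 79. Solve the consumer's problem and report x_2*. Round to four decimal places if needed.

x_2* = 5.4933

MRS = MU_x_1/MU_x_2 = (1/4)·(x_2/x_1)^(3). Set equal to p_1/p_2.
Solve for the ratio: x_2/x_1 = [4·p_1/p_2]^(1/3).
With the ratio pinned down, the budget gives x_1* = M/(p_1 + p_2·(x_2/x_1)) and x_2* = (x_2/x_1)·x_1*.
Numerically x_2/x_1 = 1.323821, so x_1* = 79/(5.8 + 10·1.323821) = 4.1495 and x_2* = 1.323821·4.1495 = 5.4933.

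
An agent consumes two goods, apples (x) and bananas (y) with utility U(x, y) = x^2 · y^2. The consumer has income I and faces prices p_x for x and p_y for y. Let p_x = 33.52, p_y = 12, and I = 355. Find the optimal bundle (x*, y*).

x* = 5.2953, y* = 14.7917

The MRS is y/x. Set MRS = p_x/p_y.
So 2·p_y·y = 2·p_x·x; combined with the budget, a share 0.5 of income goes to x.
Demand: x*(p_x,p_y,I) = 0.5·I/p_x and y* = 0.5·I/p_y.
At p_x=33.52, p_y=12, I=355: x* = 0.5·355/33.52 = 5.2953, y* = 14.7917.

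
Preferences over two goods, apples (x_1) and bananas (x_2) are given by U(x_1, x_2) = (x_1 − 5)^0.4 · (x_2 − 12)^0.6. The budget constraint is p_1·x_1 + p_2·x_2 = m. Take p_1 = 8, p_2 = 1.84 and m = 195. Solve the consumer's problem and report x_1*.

Let x_1' = x_1−5, x_2' = x_2−12. MRS = (2/3)·x_2'/x_1' = p_1/p_2.
After buying the subsistence bundle (5, 12), a share 0.4 of the remaining income goes to x_1: x_1* = 5 + 0.4·(m − 5p_1 − 12p_2)/p_1.
Discretionary income = 195 − 5·8 − 12·1.84 = 132.92; x_1* = 5 + 0.4·132.92/8 = 11.646.

x_1* = 11.646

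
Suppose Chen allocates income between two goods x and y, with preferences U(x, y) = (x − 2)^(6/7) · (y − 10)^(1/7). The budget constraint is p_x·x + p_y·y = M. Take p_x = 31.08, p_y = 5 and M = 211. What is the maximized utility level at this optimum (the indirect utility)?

MRS = 6·(y−10)/(x−2). Tangency with p_x/p_y gives y−10 = (1/6)·(p_x/p_y)·(x−2).
After buying the subsistence bundle (2, 10), a share 6/7 of the remaining income goes to x: x* = 2 + 6/7·(M − 2p_x − 10p_y)/p_x.
Discretionary income = 211 − 2·31.08 − 10·5 = 98.84; x* = 2 + 6/7·98.84/31.08 = 4.7259; y* = 10 + 1/7·98.84/5 = 12.824.
Utility at the optimum: U(4.7259, 12.824) = 2.7397.

V = 2.7397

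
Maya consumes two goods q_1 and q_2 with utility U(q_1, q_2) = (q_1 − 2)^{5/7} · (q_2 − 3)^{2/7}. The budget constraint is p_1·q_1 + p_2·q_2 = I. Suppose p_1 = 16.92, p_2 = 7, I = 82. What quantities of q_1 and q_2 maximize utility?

MRS = (5/2)·(q_2−3)/(q_1−2). Tangency with p_1/p_2 gives q_2−3 = (2/5)·(p_1/p_2)·(q_1−2).
After buying the subsistence bundle (2, 3), a share 5/7 of the remaining income goes to q_1: q_1* = 2 + 5/7·(I − 2p_1 − 3p_2)/p_1.
Discretionary income = 82 − 2·16.92 − 3·7 = 27.16; q_1* = 2 + 5/7·27.16/16.92 = 3.1466; q_2* = 3 + 2/7·27.16/7 = 4.1086.

q_1* = 3.1466, q_2* = 4.1086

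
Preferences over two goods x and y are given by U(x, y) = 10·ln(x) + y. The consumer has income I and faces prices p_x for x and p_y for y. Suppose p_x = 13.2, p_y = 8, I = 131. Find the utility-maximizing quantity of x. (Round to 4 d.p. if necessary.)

x* = 6.0606

MU_x = 10/x, MU_y = 1. Tangency: 10/x = p_x/p_y.
So x*(p_x,p_y) = 10·p_y/p_x, independent of income; and y* = (I − 10·p_y)/p_y.
At the given prices: x* = 10·8/13.2 = 6.0606.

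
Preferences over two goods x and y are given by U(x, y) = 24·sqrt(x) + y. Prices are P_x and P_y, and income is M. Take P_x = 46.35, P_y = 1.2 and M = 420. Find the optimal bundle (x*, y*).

x* = 0.0965, y* = 346.2718

MU_x = 12/√x, MU_y = 1. Tangency: 12/√x = P_x/P_y.
Thus x* = (12·P_y/P_x)² — independent of M — with the rest of income spent on y.
Plugging in: x* = (12·1.2/46.35)² = 0.0965, y* = 346.2718.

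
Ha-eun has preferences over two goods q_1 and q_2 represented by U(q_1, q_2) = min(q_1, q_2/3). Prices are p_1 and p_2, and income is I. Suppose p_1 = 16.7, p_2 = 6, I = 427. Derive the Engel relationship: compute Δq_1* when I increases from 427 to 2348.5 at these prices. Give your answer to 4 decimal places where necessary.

Leontief preferences: the optimum is at the kink where q_1/1 = q_2/3, i.e. q_2 = 3·q_1.
Budget: p_1·q_1 + p_2·3·q_1 = I, so (p_1 + 3·p_2)·q_1 = I.
Demand: q_1*(p_1,p_2,I) = I/(p_1 + 3·p_2), q_2* = 3·I/(p_1 + 3·p_2).
Here 16.7 + 3·6 = 34.7, giving q_1* = 12.3055.
At I' = 2348.5: q_1* = 67.6801. Change: 67.6801 − 12.3055 = 55.3746.

Δq_1* = 55.3746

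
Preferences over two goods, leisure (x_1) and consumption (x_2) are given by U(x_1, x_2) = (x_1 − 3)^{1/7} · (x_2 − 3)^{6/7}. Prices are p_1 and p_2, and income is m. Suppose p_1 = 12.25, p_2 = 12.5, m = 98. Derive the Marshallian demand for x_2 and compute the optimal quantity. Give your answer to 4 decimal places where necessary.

Substituting into the budget: x_1* = 3 + 1/7·(m − 3·p_1 − 3·p_2)/p_1, and x_2* = 3 + 6/7·(…)/p_2.
Discretionary income = 98 − 3·12.25 − 3·12.5 = 23.75; x_2* = 3 + 6/7·23.75/12.5 = 4.6286.

x_2* = 4.6286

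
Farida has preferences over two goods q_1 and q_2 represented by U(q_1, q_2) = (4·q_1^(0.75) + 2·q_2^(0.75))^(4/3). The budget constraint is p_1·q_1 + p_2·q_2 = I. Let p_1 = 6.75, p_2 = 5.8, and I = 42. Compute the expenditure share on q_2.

share on q_2 = 0.0897

MRS = MU_q_1/MU_q_2 = 2·(q_2/q_1)^(0.25). Set equal to p_1/p_2.
Hence q_2/q_1 = ((1/2)·p_1/p_2)^(1/(0.25)), i.e. raised to the 4 power.
Substitute q_2 = (q_2/q_1)·q_1 into the budget: q_1* = I/(p_1 + p_2·(q_2/q_1)).
Numerically q_2/q_1 = 0.114652, so q_1* = 42/(6.75 + 5.8·0.114652) = 5.6642 and q_2* = 0.114652·5.6642 = 0.6494.
Expenditure on q_2: 5.8·0.6494 = 3.7666; share = 0.0897.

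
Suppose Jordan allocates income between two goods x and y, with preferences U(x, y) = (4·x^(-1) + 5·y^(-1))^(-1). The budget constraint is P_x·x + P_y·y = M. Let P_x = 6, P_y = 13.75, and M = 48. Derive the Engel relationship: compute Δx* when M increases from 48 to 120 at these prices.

Δx* = 4.4568

From the CES first-order condition, (4/5)·(y/x)^(2) = P_x/P_y.
Hence y/x = ((5/4)·P_x/P_y)^(1/(2)), i.e. raised to the 0.5 power.
With the ratio pinned down, the budget gives x* = M/(P_x + P_y·(y/x)) and y* = (y/x)·x*.
Numerically y/x = 0.738549, so x* = 48/(6 + 13.75·0.738549) = 2.9712.
At M' = 120: x* = 7.428. Change: 7.428 − 2.9712 = 4.4568.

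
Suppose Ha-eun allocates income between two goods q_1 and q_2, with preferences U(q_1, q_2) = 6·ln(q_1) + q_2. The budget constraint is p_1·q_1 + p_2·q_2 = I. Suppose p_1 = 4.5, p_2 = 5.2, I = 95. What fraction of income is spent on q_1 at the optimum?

So q_1*(p_1,p_2) = 6·p_2/p_1, independent of income; and q_2* = (I − 6·p_2)/p_2.
At the given prices: q_1* = 6·5.2/4.5 = 6.9333, and q_2* = 12.2692.
Expenditure on q_1: 4.5·6.9333 = 31.2; share = 0.3284.

share on q_1 = 0.3284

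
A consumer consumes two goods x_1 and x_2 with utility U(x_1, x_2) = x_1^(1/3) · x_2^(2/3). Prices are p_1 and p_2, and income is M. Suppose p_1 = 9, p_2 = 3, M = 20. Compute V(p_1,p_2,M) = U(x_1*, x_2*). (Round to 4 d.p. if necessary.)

Tangency: MRS = (1/2)·x_2/x_1 = p_1/p_2.
Rearranging, p_2·x_2 = 2·p_1·x_1. Substituting into the budget gives p_1·x_1·(1 + 2) = M.
Demand: x_1*(p_1,p_2,M) = 1/3·M/p_1 and x_2* = 2/3·M/p_2.
At p_1=9, p_2=3, M=20: x_1* = 1/3·20/9 = 0.7407, x_2* = 4.4444.
Utility at the optimum: U(0.7407, 4.4444) = 2.4459.

V = 2.4459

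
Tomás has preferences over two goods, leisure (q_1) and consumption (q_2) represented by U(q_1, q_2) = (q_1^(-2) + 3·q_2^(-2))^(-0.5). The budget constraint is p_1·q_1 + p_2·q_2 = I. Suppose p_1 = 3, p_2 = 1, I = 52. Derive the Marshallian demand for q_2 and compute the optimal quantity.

From the CES first-order condition, (1/3)·(q_2/q_1)^(3) = p_1/p_2.
Solve for the ratio: q_2/q_1 = [3·p_1/p_2]^(1/3).
Substitute q_2 = (q_2/q_1)·q_1 into the budget: q_1* = I/(p_1 + p_2·(q_2/q_1)).
Numerically q_2/q_1 = 2.080084, so q_1* = 52/(3 + 1·2.080084) = 10.2361 and q_2* = 2.080084·10.2361 = 21.2918.

q_2* = 21.2918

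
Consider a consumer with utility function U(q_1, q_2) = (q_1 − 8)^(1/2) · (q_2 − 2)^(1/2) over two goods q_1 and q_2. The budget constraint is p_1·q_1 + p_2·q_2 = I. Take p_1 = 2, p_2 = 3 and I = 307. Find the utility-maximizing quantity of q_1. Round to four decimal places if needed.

This is Cobb-Douglas in (q_1−8, q_2−2): tangency gives 0.5·p_2·(q_2−2) = 0.5·p_1·(q_1−8).
Substituting into the budget: q_1* = 8 + 0.5·(I − 8·p_1 − 2·p_2)/p_1, and q_2* = 2 + 0.5·(…)/p_2.
Discretionary income = 307 − 8·2 − 2·3 = 285; q_1* = 8 + 0.5·285/2 = 79.25.

q_1* = 79.25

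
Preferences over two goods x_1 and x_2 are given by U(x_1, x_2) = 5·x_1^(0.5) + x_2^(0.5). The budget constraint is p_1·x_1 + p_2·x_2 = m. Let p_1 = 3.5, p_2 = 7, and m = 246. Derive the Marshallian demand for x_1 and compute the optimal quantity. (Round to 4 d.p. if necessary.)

Numerically x_2/x_1 = 0.01, so x_1* = 246/(3.5 + 7·0.01) = 68.9076.

x_1* = 68.9076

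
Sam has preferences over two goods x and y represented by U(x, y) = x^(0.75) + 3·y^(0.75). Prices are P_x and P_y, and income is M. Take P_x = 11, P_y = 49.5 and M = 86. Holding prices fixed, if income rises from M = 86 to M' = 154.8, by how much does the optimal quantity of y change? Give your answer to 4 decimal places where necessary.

Δy* = 0.6541

From the CES first-order condition, (1/3)·(y/x)^(0.25) = P_x/P_y.
Hence y/x = (3·P_x/P_y)^(1/(0.25)), i.e. raised to the 4 power.
With the ratio pinned down, the budget gives x* = M/(P_x + P_y·(y/x)) and y* = (y/x)·x*.
Numerically y/x = 0.197531, so x* = 86/(11 + 49.5·0.197531) = 4.139 and y* = 0.197531·4.139 = 0.8176.
At M' = 154.8: y* = 1.4717. Change: 1.4717 − 0.8176 = 0.6541.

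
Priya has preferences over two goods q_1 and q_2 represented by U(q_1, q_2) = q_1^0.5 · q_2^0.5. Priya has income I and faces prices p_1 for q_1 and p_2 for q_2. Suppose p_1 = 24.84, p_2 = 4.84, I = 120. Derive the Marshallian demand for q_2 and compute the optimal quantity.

Demand: q_1*(p_1,p_2,I) = 0.5·I/p_1 and q_2* = 0.5·I/p_2.
At p_1=24.84, p_2=4.84, I=120: q_2* = 0.5·120/4.84 = 12.3967.

q_2* = 12.3967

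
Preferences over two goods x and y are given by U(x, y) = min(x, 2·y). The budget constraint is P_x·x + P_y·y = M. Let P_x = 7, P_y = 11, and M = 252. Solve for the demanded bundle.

x* = 20.16, y* = 10.08

Leontief preferences: the optimum is at the kink where x/2 = y/1, i.e. y = (1/2)·x.
Budget: P_x·x + P_y·(1/2)·x = M, so (2·P_x + P_y)·x = 2·M.
Demand: x*(P_x,P_y,M) = 2·M/(2·P_x + P_y), y* = M/(2·P_x + P_y).
Here 2·7 + 11 = 25, giving x* = 20.16 and y* = 10.08.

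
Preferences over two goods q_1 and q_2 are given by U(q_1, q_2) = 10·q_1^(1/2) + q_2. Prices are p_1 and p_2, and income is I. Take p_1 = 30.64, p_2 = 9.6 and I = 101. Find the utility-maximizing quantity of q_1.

MU_q_1 = 5/√q_1, MU_q_2 = 1. Tangency: 5/√q_1 = p_1/p_2.
Solve: √q_1 = 5·p_2/p_1, so q_1*(p_1,p_2) = (5·p_2/p_1)², and q_2* = (I − p_1·q_1*)/p_2.
Plugging in: q_1* = (5·9.6/30.64)² = 2.4542.

q_1* = 2.4542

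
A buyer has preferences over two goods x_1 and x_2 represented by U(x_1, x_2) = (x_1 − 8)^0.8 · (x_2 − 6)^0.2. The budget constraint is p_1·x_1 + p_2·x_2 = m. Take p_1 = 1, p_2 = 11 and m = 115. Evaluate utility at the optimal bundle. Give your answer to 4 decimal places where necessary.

V = 15.388

MRS = 4·(x_2−6)/(x_1−8). Tangency with p_1/p_2 gives x_2−6 = (1/4)·(p_1/p_2)·(x_1−8).
After buying the subsistence bundle (8, 6), a share 0.8 of the remaining income goes to x_1: x_1* = 8 + 0.8·(m − 8p_1 − 6p_2)/p_1.
Discretionary income = 115 − 8·1 − 6·11 = 41; x_1* = 8 + 0.8·41/1 = 40.8; x_2* = 6 + 0.2·41/11 = 6.7455.
Utility at the optimum: U(40.8, 6.7455) = 15.388.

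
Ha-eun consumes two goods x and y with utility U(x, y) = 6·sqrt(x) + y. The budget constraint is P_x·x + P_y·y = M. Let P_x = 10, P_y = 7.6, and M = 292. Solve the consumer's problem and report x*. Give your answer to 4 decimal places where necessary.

Plugging in: x* = (3·7.6/10)² = 5.1984.

x* = 5.1984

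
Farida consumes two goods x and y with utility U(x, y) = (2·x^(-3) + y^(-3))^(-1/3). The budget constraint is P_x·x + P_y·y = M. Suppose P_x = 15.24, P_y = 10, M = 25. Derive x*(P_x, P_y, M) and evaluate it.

x* = 1.017

From the CES first-order condition, 2·(y/x)^(4) = P_x/P_y.
Solve for the ratio: y/x = [(1/2)·P_x/P_y]^(0.25).
Substitute y = (y/x)·x into the budget: x* = M/(P_x + P_y·(y/x)).
Numerically y/x = 0.934305, so x* = 25/(15.24 + 10·0.934305) = 1.017.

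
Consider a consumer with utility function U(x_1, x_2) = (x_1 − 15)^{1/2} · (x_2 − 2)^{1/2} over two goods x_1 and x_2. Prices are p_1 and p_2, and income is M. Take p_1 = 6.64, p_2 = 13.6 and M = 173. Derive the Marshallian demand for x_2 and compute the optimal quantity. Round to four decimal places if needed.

After buying the subsistence bundle (15, 2), a share 0.5 of the remaining income goes to x_1: x_1* = 15 + 0.5·(M − 15p_1 − 2p_2)/p_1.
Discretionary income = 173 − 15·6.64 − 2·13.6 = 46.2; x_2* = 2 + 0.5·46.2/13.6 = 3.6985.

x_2* = 3.6985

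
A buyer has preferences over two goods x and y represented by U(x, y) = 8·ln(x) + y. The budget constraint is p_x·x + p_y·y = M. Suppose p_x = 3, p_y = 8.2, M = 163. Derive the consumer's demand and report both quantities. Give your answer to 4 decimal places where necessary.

x* = 21.8667, y* = 11.878

MU_x = 8/x, MU_y = 1. Tangency: 8/x = p_x/p_y.
So x*(p_x,p_y) = 8·p_y/p_x, independent of income; and y* = (M − 8·p_y)/p_y.
At the given prices: x* = 8·8.2/3 = 21.8667, and y* = 11.878.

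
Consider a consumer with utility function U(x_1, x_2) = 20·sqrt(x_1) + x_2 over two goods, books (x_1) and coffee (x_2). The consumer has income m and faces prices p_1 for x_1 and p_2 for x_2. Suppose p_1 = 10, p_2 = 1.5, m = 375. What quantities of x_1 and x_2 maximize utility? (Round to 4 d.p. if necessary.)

MU_x_1 = 10/√x_1, MU_x_2 = 1. Tangency: 10/√x_1 = p_1/p_2.
Solve: √x_1 = 10·p_2/p_1, so x_1*(p_1,p_2) = (10·p_2/p_1)², and x_2* = (m − p_1·x_1*)/p_2.
Plugging in: x_1* = (10·1.5/10)² = 2.25, x_2* = 235.

x_1* = 2.25, x_2* = 235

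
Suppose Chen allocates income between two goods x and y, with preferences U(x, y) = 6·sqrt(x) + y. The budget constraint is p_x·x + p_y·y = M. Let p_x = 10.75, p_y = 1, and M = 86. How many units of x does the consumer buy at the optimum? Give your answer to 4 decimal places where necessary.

Utility is quasi-linear in y; the FOC for x is 3/√x = p_x/p_y.
Solve: √x = 3·p_y/p_x, so x*(p_x,p_y) = (3·p_y/p_x)², and y* = (M − p_x·x*)/p_y.
Plugging in: x* = (3·1/10.75)² = 0.0779.

x* = 0.0779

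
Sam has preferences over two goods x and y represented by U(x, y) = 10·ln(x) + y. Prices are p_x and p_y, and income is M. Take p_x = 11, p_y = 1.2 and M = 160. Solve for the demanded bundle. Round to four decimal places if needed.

Set MRS = p_x/p_y: (10/x)/1 = p_x/p_y.
So x*(p_x,p_y) = 10·p_y/p_x, independent of income; and y* = (M − 10·p_y)/p_y.
At the given prices: x* = 10·1.2/11 = 1.0909, and y* = 123.3333.

x* = 1.0909, y* = 123.3333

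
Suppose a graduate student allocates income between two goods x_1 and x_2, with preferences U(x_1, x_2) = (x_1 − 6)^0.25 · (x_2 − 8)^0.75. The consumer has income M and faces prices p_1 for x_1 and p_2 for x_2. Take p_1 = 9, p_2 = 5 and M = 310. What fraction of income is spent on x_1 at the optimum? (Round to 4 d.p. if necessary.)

share on x_1 = 0.3484

Let x_1' = x_1−6, x_2' = x_2−8. MRS = (1/3)·x_2'/x_1' = p_1/p_2.
After buying the subsistence bundle (6, 8), a share 0.25 of the remaining income goes to x_1: x_1* = 6 + 0.25·(M − 6p_1 − 8p_2)/p_1.
Discretionary income = 310 − 6·9 − 8·5 = 216; x_1* = 6 + 0.25·216/9 = 12; x_2* = 8 + 0.75·216/5 = 40.4.
Expenditure on x_1: 9·12 = 108; share = 0.3484.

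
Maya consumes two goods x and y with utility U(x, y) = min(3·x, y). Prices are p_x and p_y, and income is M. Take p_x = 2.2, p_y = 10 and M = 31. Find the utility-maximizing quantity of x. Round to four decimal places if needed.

x* = 0.9627

Leontief preferences: the optimum is at the kink where x/1 = y/3, i.e. y = 3·x.
Budget: p_x·x + p_y·3·x = M, so (p_x + 3·p_y)·x = M.
Demand: x*(p_x,p_y,M) = M/(p_x + 3·p_y), y* = 3·M/(p_x + 3·p_y).
Here 2.2 + 3·10 = 32.2, giving x* = 0.9627.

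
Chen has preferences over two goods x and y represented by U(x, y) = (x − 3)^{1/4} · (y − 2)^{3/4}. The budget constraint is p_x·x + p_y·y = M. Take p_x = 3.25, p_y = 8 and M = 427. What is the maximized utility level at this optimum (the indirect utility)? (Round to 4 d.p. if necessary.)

Substituting into the budget: x* = 3 + 0.25·(M − 3·p_x − 2·p_y)/p_x, and y* = 2 + 0.75·(…)/p_y.
Discretionary income = 427 − 3·3.25 − 2·8 = 401.25; x* = 3 + 0.25·401.25/3.25 = 33.8654; y* = 2 + 0.75·401.25/8 = 39.6172.
Utility at the optimum: U(33.8654, 39.6172) = 35.802.

V = 35.802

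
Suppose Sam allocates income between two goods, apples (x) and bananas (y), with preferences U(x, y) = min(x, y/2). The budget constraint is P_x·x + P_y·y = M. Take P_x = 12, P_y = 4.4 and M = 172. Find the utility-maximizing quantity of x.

x* = 8.2692

With perfect complements, no substitution: consume in ratio x:y = 1:2.
Budget: P_x·x + P_y·2·x = M, so (P_x + 2·P_y)·x = M.
Demand: x*(P_x,P_y,M) = M/(P_x + 2·P_y), y* = 2·M/(P_x + 2·P_y).
Here 12 + 2·4.4 = 20.8, giving x* = 8.2692.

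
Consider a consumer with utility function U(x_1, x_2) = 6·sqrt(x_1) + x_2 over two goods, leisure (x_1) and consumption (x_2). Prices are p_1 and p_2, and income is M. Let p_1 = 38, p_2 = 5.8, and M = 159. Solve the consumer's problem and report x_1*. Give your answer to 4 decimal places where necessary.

x_1* = 0.2097

MU_x_1 = 3/√x_1, MU_x_2 = 1. Tangency: 3/√x_1 = p_1/p_2.
Solve: √x_1 = 3·p_2/p_1, so x_1*(p_1,p_2) = (3·p_2/p_1)², and x_2* = (M − p_1·x_1*)/p_2.
Plugging in: x_1* = (3·5.8/38)² = 0.2097.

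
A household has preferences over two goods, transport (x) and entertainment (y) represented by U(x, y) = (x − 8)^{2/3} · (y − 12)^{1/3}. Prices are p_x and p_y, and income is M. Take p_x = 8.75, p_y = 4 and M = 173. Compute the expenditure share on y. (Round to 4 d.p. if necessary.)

Discretionary income = 173 − 8·8.75 − 12·4 = 55; x* = 8 + 2/3·55/8.75 = 12.1905; y* = 12 + 1/3·55/4 = 16.5833.
Expenditure on y: 4·16.5833 = 66.3333; share = 0.3834.

share on y = 0.3834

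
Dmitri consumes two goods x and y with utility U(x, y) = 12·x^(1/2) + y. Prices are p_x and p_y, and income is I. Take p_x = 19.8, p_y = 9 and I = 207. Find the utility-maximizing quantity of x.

x* = 7.438

Utility is quasi-linear in y; the FOC for x is 6/√x = p_x/p_y.
Solve: √x = 6·p_y/p_x, so x*(p_x,p_y) = (6·p_y/p_x)², and y* = (I − p_x·x*)/p_y.
Plugging in: x* = (6·9/19.8)² = 7.438.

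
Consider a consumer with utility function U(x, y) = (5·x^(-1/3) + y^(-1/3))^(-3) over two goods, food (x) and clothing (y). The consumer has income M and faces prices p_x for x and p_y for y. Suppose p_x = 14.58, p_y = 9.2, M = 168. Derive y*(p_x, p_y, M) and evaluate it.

y* = 3.8431

Substitute y = (y/x)·x into the budget: x* = M/(p_x + p_y·(y/x)).
Numerically y/x = 0.422425, so x* = 168/(14.58 + 9.2·0.422425) = 9.0976 and y* = 0.422425·9.0976 = 3.8431.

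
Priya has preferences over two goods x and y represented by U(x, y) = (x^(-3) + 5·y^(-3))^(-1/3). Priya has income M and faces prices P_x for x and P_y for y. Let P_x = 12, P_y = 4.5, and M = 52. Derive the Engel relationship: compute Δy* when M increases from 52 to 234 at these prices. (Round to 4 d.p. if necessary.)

MU_x ∝ x^(-4), MU_y ∝ 5·y^(-4), so MRS = (1/5)·(y/x)^(4) = P_x/P_y.
Hence y/x = (5·P_x/P_y)^(1/(4)), i.e. raised to the 0.25 power.
With the ratio pinned down, the budget gives x* = M/(P_x + P_y·(y/x)) and y* = (y/x)·x*.
Numerically y/x = 1.910886, so x* = 52/(12 + 4.5·1.910886) = 2.5244 and y* = 1.910886·2.5244 = 4.8238.
At M' = 234: y* = 21.7072. Change: 21.7072 − 4.8238 = 16.8834.

Δy* = 16.8834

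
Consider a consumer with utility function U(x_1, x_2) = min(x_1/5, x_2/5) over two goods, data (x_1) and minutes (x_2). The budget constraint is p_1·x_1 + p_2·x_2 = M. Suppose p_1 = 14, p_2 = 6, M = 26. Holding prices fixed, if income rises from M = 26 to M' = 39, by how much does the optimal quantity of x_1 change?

Δx_1* = 0.65

Leontief preferences: the optimum is at the kink where x_1/5 = x_2/5, i.e. x_2 = x_1.
Budget: p_1·x_1 + p_2·x_1 = M, so (5·p_1 + 5·p_2)·x_1 = 5·M.
Demand: x_1*(p_1,p_2,M) = 5·M/(5·p_1 + 5·p_2), x_2* = 5·M/(5·p_1 + 5·p_2).
Here 5·14 + 5·6 = 100, giving x_1* = 1.3.
At M' = 39: x_1* = 1.95. Change: 1.95 − 1.3 = 0.65.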